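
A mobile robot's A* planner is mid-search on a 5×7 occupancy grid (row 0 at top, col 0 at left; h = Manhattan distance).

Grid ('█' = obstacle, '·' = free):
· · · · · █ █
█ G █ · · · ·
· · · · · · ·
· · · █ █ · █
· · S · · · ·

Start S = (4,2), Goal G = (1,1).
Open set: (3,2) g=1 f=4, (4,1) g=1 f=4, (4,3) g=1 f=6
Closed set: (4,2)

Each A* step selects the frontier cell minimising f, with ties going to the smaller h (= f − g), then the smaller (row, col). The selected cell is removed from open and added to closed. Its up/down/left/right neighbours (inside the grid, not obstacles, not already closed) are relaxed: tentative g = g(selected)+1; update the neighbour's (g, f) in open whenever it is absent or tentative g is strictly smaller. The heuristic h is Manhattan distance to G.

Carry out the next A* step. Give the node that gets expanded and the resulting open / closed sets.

expanded=(3,2); open=[(2,2) g=2 f=4, (3,1) g=2 f=4, (4,1) g=1 f=4, (4,3) g=1 f=6]; closed=[(3,2), (4,2)]

step 1: expand (3,2) (f=4, h=3) → closed; open now [(2,2) g=2 f=4, (3,1) g=2 f=4, (4,1) g=1 f=4, (4,3) g=1 f=6]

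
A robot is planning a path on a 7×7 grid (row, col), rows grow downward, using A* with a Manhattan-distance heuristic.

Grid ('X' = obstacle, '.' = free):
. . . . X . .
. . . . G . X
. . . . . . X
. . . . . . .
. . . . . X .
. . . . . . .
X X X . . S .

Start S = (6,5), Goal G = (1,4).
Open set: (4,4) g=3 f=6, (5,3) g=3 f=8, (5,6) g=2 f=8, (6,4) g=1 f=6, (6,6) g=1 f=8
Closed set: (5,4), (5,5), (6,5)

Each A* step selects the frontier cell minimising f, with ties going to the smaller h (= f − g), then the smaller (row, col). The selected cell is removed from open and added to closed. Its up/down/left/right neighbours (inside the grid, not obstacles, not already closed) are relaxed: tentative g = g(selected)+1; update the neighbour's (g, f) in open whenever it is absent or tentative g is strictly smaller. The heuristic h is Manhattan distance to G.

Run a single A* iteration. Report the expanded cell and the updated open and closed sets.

expanded=(4,4); open=[(3,4) g=4 f=6, (4,3) g=4 f=8, (5,3) g=3 f=8, (5,6) g=2 f=8, (6,4) g=1 f=6, (6,6) g=1 f=8]; closed=[(4,4), (5,4), (5,5), (6,5)]

step 1: expand (4,4) (f=6, h=3) → closed; open now [(3,4) g=4 f=6, (4,3) g=4 f=8, (5,3) g=3 f=8, (5,6) g=2 f=8, (6,4) g=1 f=6, (6,6) g=1 f=8]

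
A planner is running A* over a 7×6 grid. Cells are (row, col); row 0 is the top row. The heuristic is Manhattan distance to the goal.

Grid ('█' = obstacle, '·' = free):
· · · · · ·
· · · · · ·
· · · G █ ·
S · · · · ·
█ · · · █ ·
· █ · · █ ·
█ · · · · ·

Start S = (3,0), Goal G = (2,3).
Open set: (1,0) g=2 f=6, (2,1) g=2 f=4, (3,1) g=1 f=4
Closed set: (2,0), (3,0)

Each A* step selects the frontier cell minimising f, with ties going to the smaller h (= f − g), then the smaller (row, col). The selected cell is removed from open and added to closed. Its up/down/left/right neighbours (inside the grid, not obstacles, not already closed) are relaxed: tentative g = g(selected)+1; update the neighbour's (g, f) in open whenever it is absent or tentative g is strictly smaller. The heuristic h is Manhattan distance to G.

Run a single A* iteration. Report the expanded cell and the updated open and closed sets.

expanded=(2,1); open=[(1,0) g=2 f=6, (1,1) g=3 f=6, (2,2) g=3 f=4, (3,1) g=1 f=4]; closed=[(2,0), (2,1), (3,0)]

step 1: expand (2,1) (f=4, h=2) → closed; open now [(1,0) g=2 f=6, (1,1) g=3 f=6, (2,2) g=3 f=4, (3,1) g=1 f=4]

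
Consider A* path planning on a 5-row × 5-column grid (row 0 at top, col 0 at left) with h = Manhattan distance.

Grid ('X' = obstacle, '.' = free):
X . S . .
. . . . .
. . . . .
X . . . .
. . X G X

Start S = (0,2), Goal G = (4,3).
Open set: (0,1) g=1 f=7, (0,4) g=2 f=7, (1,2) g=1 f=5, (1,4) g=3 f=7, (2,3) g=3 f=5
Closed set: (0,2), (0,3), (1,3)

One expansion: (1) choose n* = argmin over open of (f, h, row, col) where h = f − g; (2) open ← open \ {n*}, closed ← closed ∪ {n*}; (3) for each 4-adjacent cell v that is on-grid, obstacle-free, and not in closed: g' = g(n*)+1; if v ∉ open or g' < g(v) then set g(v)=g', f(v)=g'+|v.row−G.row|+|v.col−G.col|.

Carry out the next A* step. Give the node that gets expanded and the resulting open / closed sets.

step 1: expand (2,3) (f=5, h=2) → closed; open now [(0,1) g=1 f=7, (0,4) g=2 f=7, (1,2) g=1 f=5, (1,4) g=3 f=7, (2,2) g=4 f=7, (2,4) g=4 f=7, (3,3) g=4 f=5]

expanded=(2,3); open=[(0,1) g=1 f=7, (0,4) g=2 f=7, (1,2) g=1 f=5, (1,4) g=3 f=7, (2,2) g=4 f=7, (2,4) g=4 f=7, (3,3) g=4 f=5]; closed=[(0,2), (0,3), (1,3), (2,3)]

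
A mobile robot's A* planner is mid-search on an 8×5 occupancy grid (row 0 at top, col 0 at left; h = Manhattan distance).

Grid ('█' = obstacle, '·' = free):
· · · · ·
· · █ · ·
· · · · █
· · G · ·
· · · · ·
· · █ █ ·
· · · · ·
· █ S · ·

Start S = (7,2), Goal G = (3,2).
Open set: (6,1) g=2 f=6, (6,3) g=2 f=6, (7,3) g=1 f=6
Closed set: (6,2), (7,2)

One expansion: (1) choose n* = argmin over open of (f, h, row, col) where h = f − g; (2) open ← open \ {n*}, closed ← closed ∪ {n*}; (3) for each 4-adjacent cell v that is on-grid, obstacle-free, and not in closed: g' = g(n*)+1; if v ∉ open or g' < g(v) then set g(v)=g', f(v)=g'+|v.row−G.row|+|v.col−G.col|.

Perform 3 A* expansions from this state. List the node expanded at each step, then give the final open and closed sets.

order=[(6,1) → (5,1) → (4,1)]; open=[(3,1) g=5 f=6, (4,0) g=5 f=8, (4,2) g=5 f=6, (5,0) g=4 f=8, (6,0) g=3 f=8, (6,3) g=2 f=6, (7,3) g=1 f=6]; closed=[(4,1), (5,1), (6,1), (6,2), (7,2)]

step 1: expand (6,1) (f=6, h=4) → closed; open now [(5,1) g=3 f=6, (6,0) g=3 f=8, (6,3) g=2 f=6, (7,3) g=1 f=6]
step 2: expand (5,1) (f=6, h=3) → closed; open now [(4,1) g=4 f=6, (5,0) g=4 f=8, (6,0) g=3 f=8, (6,3) g=2 f=6, (7,3) g=1 f=6]
step 3: expand (4,1) (f=6, h=2) → closed; open now [(3,1) g=5 f=6, (4,0) g=5 f=8, (4,2) g=5 f=6, (5,0) g=4 f=8, (6,0) g=3 f=8, (6,3) g=2 f=6, (7,3) g=1 f=6]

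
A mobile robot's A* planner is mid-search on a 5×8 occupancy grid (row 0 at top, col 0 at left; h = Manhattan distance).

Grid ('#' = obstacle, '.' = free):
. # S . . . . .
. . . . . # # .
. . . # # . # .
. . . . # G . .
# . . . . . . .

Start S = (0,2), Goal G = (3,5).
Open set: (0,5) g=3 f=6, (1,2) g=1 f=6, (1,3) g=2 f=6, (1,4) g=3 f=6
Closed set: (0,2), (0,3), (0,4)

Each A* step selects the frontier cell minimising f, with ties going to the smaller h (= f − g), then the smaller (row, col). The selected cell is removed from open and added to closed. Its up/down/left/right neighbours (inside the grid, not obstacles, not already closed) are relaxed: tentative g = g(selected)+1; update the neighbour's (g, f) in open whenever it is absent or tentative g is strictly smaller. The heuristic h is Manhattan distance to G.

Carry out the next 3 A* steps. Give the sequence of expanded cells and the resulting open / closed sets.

order=[(0,5) → (1,4) → (1,3)]; open=[(0,6) g=4 f=8, (1,2) g=1 f=6]; closed=[(0,2), (0,3), (0,4), (0,5), (1,3), (1,4)]

step 1: expand (0,5) (f=6, h=3) → closed; open now [(0,6) g=4 f=8, (1,2) g=1 f=6, (1,3) g=2 f=6, (1,4) g=3 f=6]
step 2: expand (1,4) (f=6, h=3) → closed; open now [(0,6) g=4 f=8, (1,2) g=1 f=6, (1,3) g=2 f=6]
step 3: expand (1,3) (f=6, h=4) → closed; open now [(0,6) g=4 f=8, (1,2) g=1 f=6]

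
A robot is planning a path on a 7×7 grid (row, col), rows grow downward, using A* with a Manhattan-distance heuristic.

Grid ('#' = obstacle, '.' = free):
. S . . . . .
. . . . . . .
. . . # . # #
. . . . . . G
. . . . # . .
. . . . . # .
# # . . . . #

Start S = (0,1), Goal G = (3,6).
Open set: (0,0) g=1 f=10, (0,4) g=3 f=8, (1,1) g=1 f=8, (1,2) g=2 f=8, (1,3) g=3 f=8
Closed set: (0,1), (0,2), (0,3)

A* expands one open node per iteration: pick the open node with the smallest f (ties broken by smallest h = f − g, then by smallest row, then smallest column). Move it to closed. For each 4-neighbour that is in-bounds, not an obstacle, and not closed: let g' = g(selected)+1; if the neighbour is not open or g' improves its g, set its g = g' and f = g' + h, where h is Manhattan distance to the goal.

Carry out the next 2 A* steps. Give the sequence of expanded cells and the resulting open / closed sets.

order=[(0,4) → (0,5)]; open=[(0,0) g=1 f=10, (0,6) g=5 f=8, (1,1) g=1 f=8, (1,2) g=2 f=8, (1,3) g=3 f=8, (1,4) g=4 f=8, (1,5) g=5 f=8]; closed=[(0,1), (0,2), (0,3), (0,4), (0,5)]

step 1: expand (0,4) (f=8, h=5) → closed; open now [(0,0) g=1 f=10, (0,5) g=4 f=8, (1,1) g=1 f=8, (1,2) g=2 f=8, (1,3) g=3 f=8, (1,4) g=4 f=8]
step 2: expand (0,5) (f=8, h=4) → closed; open now [(0,0) g=1 f=10, (0,6) g=5 f=8, (1,1) g=1 f=8, (1,2) g=2 f=8, (1,3) g=3 f=8, (1,4) g=4 f=8, (1,5) g=5 f=8]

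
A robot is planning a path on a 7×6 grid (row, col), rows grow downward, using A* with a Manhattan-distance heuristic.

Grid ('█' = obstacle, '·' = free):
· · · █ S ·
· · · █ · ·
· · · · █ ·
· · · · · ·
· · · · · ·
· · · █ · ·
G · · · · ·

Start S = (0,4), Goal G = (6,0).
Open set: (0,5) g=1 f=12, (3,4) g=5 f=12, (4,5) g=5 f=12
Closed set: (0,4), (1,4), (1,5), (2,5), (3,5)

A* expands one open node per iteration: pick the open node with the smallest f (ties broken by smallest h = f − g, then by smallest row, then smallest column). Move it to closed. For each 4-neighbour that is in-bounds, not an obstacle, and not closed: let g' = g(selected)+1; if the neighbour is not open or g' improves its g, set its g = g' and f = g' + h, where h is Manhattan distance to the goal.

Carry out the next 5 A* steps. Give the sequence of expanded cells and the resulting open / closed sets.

step 1: expand (3,4) (f=12, h=7) → closed; open now [(0,5) g=1 f=12, (3,3) g=6 f=12, (4,4) g=6 f=12, (4,5) g=5 f=12]
step 2: expand (3,3) (f=12, h=6) → closed; open now [(0,5) g=1 f=12, (2,3) g=7 f=14, (3,2) g=7 f=12, (4,3) g=7 f=12, (4,4) g=6 f=12, (4,5) g=5 f=12]
step 3: expand (3,2) (f=12, h=5) → closed; open now [(0,5) g=1 f=12, (2,2) g=8 f=14, (2,3) g=7 f=14, (3,1) g=8 f=12, (4,2) g=8 f=12, (4,3) g=7 f=12, (4,4) g=6 f=12, (4,5) g=5 f=12]
step 4: expand (3,1) (f=12, h=4) → closed; open now [(0,5) g=1 f=12, (2,1) g=9 f=14, (2,2) g=8 f=14, (2,3) g=7 f=14, (3,0) g=9 f=12, (4,1) g=9 f=12, (4,2) g=8 f=12, (4,3) g=7 f=12, (4,4) g=6 f=12, (4,5) g=5 f=12]
step 5: expand (3,0) (f=12, h=3) → closed; open now [(0,5) g=1 f=12, (2,0) g=10 f=14, (2,1) g=9 f=14, (2,2) g=8 f=14, (2,3) g=7 f=14, (4,0) g=10 f=12, (4,1) g=9 f=12, (4,2) g=8 f=12, (4,3) g=7 f=12, (4,4) g=6 f=12, (4,5) g=5 f=12]

order=[(3,4) → (3,3) → (3,2) → (3,1) → (3,0)]; open=[(0,5) g=1 f=12, (2,0) g=10 f=14, (2,1) g=9 f=14, (2,2) g=8 f=14, (2,3) g=7 f=14, (4,0) g=10 f=12, (4,1) g=9 f=12, (4,2) g=8 f=12, (4,3) g=7 f=12, (4,4) g=6 f=12, (4,5) g=5 f=12]; closed=[(0,4), (1,4), (1,5), (2,5), (3,0), (3,1), (3,2), (3,3), (3,4), (3,5)]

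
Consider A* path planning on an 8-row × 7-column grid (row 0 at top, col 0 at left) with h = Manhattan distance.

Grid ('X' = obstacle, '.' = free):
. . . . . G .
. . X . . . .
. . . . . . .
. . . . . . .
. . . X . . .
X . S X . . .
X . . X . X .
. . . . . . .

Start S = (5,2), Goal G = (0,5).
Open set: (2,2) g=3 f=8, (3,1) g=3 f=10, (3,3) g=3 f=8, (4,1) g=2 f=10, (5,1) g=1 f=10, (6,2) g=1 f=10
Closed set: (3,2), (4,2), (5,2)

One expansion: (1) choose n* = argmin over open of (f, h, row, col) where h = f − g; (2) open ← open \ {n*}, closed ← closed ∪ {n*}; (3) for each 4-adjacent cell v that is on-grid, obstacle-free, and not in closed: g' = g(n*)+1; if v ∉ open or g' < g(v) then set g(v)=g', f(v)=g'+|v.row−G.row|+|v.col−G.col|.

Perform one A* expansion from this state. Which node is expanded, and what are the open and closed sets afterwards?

expanded=(2,2); open=[(2,1) g=4 f=10, (2,3) g=4 f=8, (3,1) g=3 f=10, (3,3) g=3 f=8, (4,1) g=2 f=10, (5,1) g=1 f=10, (6,2) g=1 f=10]; closed=[(2,2), (3,2), (4,2), (5,2)]

step 1: expand (2,2) (f=8, h=5) → closed; open now [(2,1) g=4 f=10, (2,3) g=4 f=8, (3,1) g=3 f=10, (3,3) g=3 f=8, (4,1) g=2 f=10, (5,1) g=1 f=10, (6,2) g=1 f=10]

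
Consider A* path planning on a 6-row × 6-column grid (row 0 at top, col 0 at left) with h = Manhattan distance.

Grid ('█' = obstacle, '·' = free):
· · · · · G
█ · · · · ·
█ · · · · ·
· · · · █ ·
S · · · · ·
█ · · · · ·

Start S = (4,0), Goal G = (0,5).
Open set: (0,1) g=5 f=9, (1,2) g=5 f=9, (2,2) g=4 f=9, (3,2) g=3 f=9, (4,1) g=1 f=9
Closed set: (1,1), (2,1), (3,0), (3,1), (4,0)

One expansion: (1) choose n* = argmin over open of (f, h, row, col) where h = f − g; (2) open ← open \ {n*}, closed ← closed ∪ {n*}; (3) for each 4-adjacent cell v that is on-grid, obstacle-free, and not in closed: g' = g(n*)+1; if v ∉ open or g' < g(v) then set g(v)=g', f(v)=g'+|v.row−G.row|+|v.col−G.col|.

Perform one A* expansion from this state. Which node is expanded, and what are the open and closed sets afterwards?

expanded=(0,1); open=[(0,0) g=6 f=11, (0,2) g=6 f=9, (1,2) g=5 f=9, (2,2) g=4 f=9, (3,2) g=3 f=9, (4,1) g=1 f=9]; closed=[(0,1), (1,1), (2,1), (3,0), (3,1), (4,0)]

step 1: expand (0,1) (f=9, h=4) → closed; open now [(0,0) g=6 f=11, (0,2) g=6 f=9, (1,2) g=5 f=9, (2,2) g=4 f=9, (3,2) g=3 f=9, (4,1) g=1 f=9]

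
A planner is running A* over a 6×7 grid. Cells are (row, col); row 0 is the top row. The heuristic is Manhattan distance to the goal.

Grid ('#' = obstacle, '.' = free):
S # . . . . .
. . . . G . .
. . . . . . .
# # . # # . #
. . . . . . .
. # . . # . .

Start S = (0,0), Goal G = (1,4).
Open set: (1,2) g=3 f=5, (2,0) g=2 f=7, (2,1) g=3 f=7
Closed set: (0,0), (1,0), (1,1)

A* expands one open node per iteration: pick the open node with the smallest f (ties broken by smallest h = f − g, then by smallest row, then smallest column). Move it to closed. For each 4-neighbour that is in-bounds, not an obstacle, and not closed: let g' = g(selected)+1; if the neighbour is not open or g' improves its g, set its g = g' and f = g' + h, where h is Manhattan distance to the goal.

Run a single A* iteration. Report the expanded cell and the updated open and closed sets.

expanded=(1,2); open=[(0,2) g=4 f=7, (1,3) g=4 f=5, (2,0) g=2 f=7, (2,1) g=3 f=7, (2,2) g=4 f=7]; closed=[(0,0), (1,0), (1,1), (1,2)]

step 1: expand (1,2) (f=5, h=2) → closed; open now [(0,2) g=4 f=7, (1,3) g=4 f=5, (2,0) g=2 f=7, (2,1) g=3 f=7, (2,2) g=4 f=7]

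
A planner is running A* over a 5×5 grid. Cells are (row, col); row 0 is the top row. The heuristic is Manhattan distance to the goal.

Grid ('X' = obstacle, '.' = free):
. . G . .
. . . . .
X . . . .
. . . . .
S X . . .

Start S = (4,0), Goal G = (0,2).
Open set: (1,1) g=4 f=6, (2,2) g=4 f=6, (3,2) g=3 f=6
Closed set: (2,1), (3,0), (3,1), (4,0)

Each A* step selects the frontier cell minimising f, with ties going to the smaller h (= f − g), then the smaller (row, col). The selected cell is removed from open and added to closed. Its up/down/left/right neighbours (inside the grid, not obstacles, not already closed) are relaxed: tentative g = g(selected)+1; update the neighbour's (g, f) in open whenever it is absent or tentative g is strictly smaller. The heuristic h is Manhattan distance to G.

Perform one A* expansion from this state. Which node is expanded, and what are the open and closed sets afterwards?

step 1: expand (1,1) (f=6, h=2) → closed; open now [(0,1) g=5 f=6, (1,0) g=5 f=8, (1,2) g=5 f=6, (2,2) g=4 f=6, (3,2) g=3 f=6]

expanded=(1,1); open=[(0,1) g=5 f=6, (1,0) g=5 f=8, (1,2) g=5 f=6, (2,2) g=4 f=6, (3,2) g=3 f=6]; closed=[(1,1), (2,1), (3,0), (3,1), (4,0)]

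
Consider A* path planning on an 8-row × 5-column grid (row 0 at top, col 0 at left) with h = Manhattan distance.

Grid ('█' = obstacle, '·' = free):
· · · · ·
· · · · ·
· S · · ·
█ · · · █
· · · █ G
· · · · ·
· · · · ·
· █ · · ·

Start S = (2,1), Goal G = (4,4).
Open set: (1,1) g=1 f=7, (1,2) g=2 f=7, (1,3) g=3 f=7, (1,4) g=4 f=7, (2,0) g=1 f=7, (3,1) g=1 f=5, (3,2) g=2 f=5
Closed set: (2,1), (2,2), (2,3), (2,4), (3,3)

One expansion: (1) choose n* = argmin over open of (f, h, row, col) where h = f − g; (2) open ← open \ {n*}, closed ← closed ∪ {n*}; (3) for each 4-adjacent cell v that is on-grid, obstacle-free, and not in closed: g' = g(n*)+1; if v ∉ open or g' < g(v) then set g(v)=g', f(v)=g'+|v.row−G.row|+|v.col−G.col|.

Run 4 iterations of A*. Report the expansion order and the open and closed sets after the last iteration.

step 1: expand (3,2) (f=5, h=3) → closed; open now [(1,1) g=1 f=7, (1,2) g=2 f=7, (1,3) g=3 f=7, (1,4) g=4 f=7, (2,0) g=1 f=7, (3,1) g=1 f=5, (4,2) g=3 f=5]
step 2: expand (4,2) (f=5, h=2) → closed; open now [(1,1) g=1 f=7, (1,2) g=2 f=7, (1,3) g=3 f=7, (1,4) g=4 f=7, (2,0) g=1 f=7, (3,1) g=1 f=5, (4,1) g=4 f=7, (5,2) g=4 f=7]
step 3: expand (3,1) (f=5, h=4) → closed; open now [(1,1) g=1 f=7, (1,2) g=2 f=7, (1,3) g=3 f=7, (1,4) g=4 f=7, (2,0) g=1 f=7, (4,1) g=2 f=5, (5,2) g=4 f=7]
step 4: expand (4,1) (f=5, h=3) → closed; open now [(1,1) g=1 f=7, (1,2) g=2 f=7, (1,3) g=3 f=7, (1,4) g=4 f=7, (2,0) g=1 f=7, (4,0) g=3 f=7, (5,1) g=3 f=7, (5,2) g=4 f=7]

order=[(3,2) → (4,2) → (3,1) → (4,1)]; open=[(1,1) g=1 f=7, (1,2) g=2 f=7, (1,3) g=3 f=7, (1,4) g=4 f=7, (2,0) g=1 f=7, (4,0) g=3 f=7, (5,1) g=3 f=7, (5,2) g=4 f=7]; closed=[(2,1), (2,2), (2,3), (2,4), (3,1), (3,2), (3,3), (4,1), (4,2)]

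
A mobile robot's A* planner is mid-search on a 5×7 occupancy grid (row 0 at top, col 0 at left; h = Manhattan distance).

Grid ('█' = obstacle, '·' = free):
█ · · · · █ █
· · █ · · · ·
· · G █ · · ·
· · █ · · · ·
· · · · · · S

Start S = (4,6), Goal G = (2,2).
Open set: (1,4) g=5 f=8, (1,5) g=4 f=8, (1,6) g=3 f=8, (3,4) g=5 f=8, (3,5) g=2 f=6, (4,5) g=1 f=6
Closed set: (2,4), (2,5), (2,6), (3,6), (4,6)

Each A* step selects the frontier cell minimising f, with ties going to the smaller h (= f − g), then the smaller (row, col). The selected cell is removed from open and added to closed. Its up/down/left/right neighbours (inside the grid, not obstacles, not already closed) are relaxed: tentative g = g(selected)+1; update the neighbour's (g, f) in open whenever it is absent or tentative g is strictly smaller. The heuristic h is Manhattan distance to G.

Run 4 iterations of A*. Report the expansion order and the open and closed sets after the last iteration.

step 1: expand (3,5) (f=6, h=4) → closed; open now [(1,4) g=5 f=8, (1,5) g=4 f=8, (1,6) g=3 f=8, (3,4) g=3 f=6, (4,5) g=1 f=6]
step 2: expand (3,4) (f=6, h=3) → closed; open now [(1,4) g=5 f=8, (1,5) g=4 f=8, (1,6) g=3 f=8, (3,3) g=4 f=6, (4,4) g=4 f=8, (4,5) g=1 f=6]
step 3: expand (3,3) (f=6, h=2) → closed; open now [(1,4) g=5 f=8, (1,5) g=4 f=8, (1,6) g=3 f=8, (4,3) g=5 f=8, (4,4) g=4 f=8, (4,5) g=1 f=6]
step 4: expand (4,5) (f=6, h=5) → closed; open now [(1,4) g=5 f=8, (1,5) g=4 f=8, (1,6) g=3 f=8, (4,3) g=5 f=8, (4,4) g=2 f=6]

order=[(3,5) → (3,4) → (3,3) → (4,5)]; open=[(1,4) g=5 f=8, (1,5) g=4 f=8, (1,6) g=3 f=8, (4,3) g=5 f=8, (4,4) g=2 f=6]; closed=[(2,4), (2,5), (2,6), (3,3), (3,4), (3,5), (3,6), (4,5), (4,6)]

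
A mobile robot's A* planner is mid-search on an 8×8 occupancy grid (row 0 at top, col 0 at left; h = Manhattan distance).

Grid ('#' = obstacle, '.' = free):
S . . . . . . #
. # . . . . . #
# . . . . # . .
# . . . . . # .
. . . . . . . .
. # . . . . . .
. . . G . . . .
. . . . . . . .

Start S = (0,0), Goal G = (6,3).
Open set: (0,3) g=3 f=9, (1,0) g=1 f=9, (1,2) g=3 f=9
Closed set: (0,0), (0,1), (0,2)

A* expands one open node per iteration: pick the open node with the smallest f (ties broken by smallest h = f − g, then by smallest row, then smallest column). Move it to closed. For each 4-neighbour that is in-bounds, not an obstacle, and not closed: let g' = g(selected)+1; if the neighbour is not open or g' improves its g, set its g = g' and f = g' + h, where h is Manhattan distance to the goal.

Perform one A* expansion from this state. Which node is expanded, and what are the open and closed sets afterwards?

expanded=(0,3); open=[(0,4) g=4 f=11, (1,0) g=1 f=9, (1,2) g=3 f=9, (1,3) g=4 f=9]; closed=[(0,0), (0,1), (0,2), (0,3)]

step 1: expand (0,3) (f=9, h=6) → closed; open now [(0,4) g=4 f=11, (1,0) g=1 f=9, (1,2) g=3 f=9, (1,3) g=4 f=9]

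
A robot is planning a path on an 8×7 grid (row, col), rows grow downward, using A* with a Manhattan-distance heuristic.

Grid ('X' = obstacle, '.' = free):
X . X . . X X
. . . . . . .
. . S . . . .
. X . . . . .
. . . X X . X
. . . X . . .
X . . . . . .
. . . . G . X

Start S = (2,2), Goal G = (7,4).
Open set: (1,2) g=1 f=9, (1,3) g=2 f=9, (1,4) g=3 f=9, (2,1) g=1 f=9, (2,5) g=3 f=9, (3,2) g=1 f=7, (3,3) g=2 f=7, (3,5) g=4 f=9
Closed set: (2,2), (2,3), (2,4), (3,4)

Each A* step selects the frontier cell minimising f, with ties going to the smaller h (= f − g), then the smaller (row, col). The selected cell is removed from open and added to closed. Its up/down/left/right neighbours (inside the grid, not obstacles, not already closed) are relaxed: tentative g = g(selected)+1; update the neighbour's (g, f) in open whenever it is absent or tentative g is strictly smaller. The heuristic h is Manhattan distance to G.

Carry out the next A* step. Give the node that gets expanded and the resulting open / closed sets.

step 1: expand (3,3) (f=7, h=5) → closed; open now [(1,2) g=1 f=9, (1,3) g=2 f=9, (1,4) g=3 f=9, (2,1) g=1 f=9, (2,5) g=3 f=9, (3,2) g=1 f=7, (3,5) g=4 f=9]

expanded=(3,3); open=[(1,2) g=1 f=9, (1,3) g=2 f=9, (1,4) g=3 f=9, (2,1) g=1 f=9, (2,5) g=3 f=9, (3,2) g=1 f=7, (3,5) g=4 f=9]; closed=[(2,2), (2,3), (2,4), (3,3), (3,4)]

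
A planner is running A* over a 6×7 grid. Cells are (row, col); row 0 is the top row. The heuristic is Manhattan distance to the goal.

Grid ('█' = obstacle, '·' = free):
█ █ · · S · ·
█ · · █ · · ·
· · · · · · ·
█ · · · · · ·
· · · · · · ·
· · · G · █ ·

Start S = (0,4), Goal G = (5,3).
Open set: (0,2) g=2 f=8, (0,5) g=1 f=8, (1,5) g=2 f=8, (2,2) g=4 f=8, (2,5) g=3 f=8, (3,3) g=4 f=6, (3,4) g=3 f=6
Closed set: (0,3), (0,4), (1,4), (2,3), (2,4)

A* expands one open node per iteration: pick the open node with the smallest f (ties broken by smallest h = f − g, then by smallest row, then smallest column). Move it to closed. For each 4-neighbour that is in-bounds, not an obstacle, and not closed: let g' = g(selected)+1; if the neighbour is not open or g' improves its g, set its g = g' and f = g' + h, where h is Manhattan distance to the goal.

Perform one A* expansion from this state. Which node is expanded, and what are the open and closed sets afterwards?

expanded=(3,3); open=[(0,2) g=2 f=8, (0,5) g=1 f=8, (1,5) g=2 f=8, (2,2) g=4 f=8, (2,5) g=3 f=8, (3,2) g=5 f=8, (3,4) g=3 f=6, (4,3) g=5 f=6]; closed=[(0,3), (0,4), (1,4), (2,3), (2,4), (3,3)]

step 1: expand (3,3) (f=6, h=2) → closed; open now [(0,2) g=2 f=8, (0,5) g=1 f=8, (1,5) g=2 f=8, (2,2) g=4 f=8, (2,5) g=3 f=8, (3,2) g=5 f=8, (3,4) g=3 f=6, (4,3) g=5 f=6]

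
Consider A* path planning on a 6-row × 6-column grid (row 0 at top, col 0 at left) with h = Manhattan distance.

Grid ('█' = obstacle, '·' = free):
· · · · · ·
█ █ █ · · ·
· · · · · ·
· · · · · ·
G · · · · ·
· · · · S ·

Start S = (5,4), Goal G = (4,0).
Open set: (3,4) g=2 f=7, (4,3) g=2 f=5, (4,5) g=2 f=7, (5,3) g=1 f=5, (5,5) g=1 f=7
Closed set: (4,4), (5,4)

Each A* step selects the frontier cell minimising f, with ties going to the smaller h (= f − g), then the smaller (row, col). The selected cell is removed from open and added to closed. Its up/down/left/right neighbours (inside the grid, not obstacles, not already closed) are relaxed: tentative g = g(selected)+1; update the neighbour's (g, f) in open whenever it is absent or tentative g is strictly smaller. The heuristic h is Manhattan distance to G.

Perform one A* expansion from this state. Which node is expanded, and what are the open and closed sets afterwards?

expanded=(4,3); open=[(3,3) g=3 f=7, (3,4) g=2 f=7, (4,2) g=3 f=5, (4,5) g=2 f=7, (5,3) g=1 f=5, (5,5) g=1 f=7]; closed=[(4,3), (4,4), (5,4)]

step 1: expand (4,3) (f=5, h=3) → closed; open now [(3,3) g=3 f=7, (3,4) g=2 f=7, (4,2) g=3 f=5, (4,5) g=2 f=7, (5,3) g=1 f=5, (5,5) g=1 f=7]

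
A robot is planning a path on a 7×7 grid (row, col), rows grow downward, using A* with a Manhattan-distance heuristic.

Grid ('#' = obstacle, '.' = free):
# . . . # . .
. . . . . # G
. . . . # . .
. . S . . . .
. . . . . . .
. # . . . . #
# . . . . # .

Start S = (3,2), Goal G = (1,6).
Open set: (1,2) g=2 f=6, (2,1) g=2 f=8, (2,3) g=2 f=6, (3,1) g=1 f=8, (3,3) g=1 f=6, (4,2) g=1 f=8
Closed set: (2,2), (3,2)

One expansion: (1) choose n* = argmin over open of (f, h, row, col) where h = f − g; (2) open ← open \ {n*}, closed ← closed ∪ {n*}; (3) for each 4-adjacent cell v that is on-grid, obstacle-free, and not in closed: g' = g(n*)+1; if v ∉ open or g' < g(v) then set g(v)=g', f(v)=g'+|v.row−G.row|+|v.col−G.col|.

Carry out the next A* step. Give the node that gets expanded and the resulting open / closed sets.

step 1: expand (1,2) (f=6, h=4) → closed; open now [(0,2) g=3 f=8, (1,1) g=3 f=8, (1,3) g=3 f=6, (2,1) g=2 f=8, (2,3) g=2 f=6, (3,1) g=1 f=8, (3,3) g=1 f=6, (4,2) g=1 f=8]

expanded=(1,2); open=[(0,2) g=3 f=8, (1,1) g=3 f=8, (1,3) g=3 f=6, (2,1) g=2 f=8, (2,3) g=2 f=6, (3,1) g=1 f=8, (3,3) g=1 f=6, (4,2) g=1 f=8]; closed=[(1,2), (2,2), (3,2)]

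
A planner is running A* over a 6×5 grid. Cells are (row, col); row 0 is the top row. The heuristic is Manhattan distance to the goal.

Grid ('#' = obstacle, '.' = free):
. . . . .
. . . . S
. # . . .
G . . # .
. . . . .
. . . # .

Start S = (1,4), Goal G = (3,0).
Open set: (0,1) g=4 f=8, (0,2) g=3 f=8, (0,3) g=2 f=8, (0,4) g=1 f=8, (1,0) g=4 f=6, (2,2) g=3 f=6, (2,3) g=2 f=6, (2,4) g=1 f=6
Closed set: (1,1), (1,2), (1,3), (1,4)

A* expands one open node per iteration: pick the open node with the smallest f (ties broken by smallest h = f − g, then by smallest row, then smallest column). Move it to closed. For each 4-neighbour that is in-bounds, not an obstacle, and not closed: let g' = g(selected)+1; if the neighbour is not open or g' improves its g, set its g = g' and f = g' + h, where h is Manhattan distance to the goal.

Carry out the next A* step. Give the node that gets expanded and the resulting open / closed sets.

step 1: expand (1,0) (f=6, h=2) → closed; open now [(0,0) g=5 f=8, (0,1) g=4 f=8, (0,2) g=3 f=8, (0,3) g=2 f=8, (0,4) g=1 f=8, (2,0) g=5 f=6, (2,2) g=3 f=6, (2,3) g=2 f=6, (2,4) g=1 f=6]

expanded=(1,0); open=[(0,0) g=5 f=8, (0,1) g=4 f=8, (0,2) g=3 f=8, (0,3) g=2 f=8, (0,4) g=1 f=8, (2,0) g=5 f=6, (2,2) g=3 f=6, (2,3) g=2 f=6, (2,4) g=1 f=6]; closed=[(1,0), (1,1), (1,2), (1,3), (1,4)]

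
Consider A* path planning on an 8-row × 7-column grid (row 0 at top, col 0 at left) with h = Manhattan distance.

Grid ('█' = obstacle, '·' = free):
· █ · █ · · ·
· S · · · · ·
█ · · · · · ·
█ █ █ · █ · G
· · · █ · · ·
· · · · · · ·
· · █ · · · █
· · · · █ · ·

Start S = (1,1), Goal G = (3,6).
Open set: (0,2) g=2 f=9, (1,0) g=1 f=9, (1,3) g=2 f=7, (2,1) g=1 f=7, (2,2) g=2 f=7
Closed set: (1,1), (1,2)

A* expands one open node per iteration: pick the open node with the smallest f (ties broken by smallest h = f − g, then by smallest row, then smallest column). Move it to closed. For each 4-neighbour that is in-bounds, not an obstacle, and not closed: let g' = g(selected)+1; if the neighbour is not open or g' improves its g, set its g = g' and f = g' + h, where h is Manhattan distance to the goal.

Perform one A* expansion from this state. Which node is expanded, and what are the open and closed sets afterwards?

expanded=(1,3); open=[(0,2) g=2 f=9, (1,0) g=1 f=9, (1,4) g=3 f=7, (2,1) g=1 f=7, (2,2) g=2 f=7, (2,3) g=3 f=7]; closed=[(1,1), (1,2), (1,3)]

step 1: expand (1,3) (f=7, h=5) → closed; open now [(0,2) g=2 f=9, (1,0) g=1 f=9, (1,4) g=3 f=7, (2,1) g=1 f=7, (2,2) g=2 f=7, (2,3) g=3 f=7]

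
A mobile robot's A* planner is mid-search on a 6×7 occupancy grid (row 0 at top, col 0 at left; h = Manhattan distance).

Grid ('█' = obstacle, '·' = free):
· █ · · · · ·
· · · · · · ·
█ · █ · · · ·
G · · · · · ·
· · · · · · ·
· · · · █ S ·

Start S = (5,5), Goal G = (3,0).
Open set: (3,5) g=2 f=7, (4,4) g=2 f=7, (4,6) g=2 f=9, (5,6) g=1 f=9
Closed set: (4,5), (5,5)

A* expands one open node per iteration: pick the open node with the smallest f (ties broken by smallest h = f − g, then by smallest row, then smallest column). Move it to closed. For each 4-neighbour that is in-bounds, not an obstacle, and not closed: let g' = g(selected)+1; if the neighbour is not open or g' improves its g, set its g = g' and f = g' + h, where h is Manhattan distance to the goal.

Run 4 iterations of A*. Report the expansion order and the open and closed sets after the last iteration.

step 1: expand (3,5) (f=7, h=5) → closed; open now [(2,5) g=3 f=9, (3,4) g=3 f=7, (3,6) g=3 f=9, (4,4) g=2 f=7, (4,6) g=2 f=9, (5,6) g=1 f=9]
step 2: expand (3,4) (f=7, h=4) → closed; open now [(2,4) g=4 f=9, (2,5) g=3 f=9, (3,3) g=4 f=7, (3,6) g=3 f=9, (4,4) g=2 f=7, (4,6) g=2 f=9, (5,6) g=1 f=9]
step 3: expand (3,3) (f=7, h=3) → closed; open now [(2,3) g=5 f=9, (2,4) g=4 f=9, (2,5) g=3 f=9, (3,2) g=5 f=7, (3,6) g=3 f=9, (4,3) g=5 f=9, (4,4) g=2 f=7, (4,6) g=2 f=9, (5,6) g=1 f=9]
step 4: expand (3,2) (f=7, h=2) → closed; open now [(2,3) g=5 f=9, (2,4) g=4 f=9, (2,5) g=3 f=9, (3,1) g=6 f=7, (3,6) g=3 f=9, (4,2) g=6 f=9, (4,3) g=5 f=9, (4,4) g=2 f=7, (4,6) g=2 f=9, (5,6) g=1 f=9]

order=[(3,5) → (3,4) → (3,3) → (3,2)]; open=[(2,3) g=5 f=9, (2,4) g=4 f=9, (2,5) g=3 f=9, (3,1) g=6 f=7, (3,6) g=3 f=9, (4,2) g=6 f=9, (4,3) g=5 f=9, (4,4) g=2 f=7, (4,6) g=2 f=9, (5,6) g=1 f=9]; closed=[(3,2), (3,3), (3,4), (3,5), (4,5), (5,5)]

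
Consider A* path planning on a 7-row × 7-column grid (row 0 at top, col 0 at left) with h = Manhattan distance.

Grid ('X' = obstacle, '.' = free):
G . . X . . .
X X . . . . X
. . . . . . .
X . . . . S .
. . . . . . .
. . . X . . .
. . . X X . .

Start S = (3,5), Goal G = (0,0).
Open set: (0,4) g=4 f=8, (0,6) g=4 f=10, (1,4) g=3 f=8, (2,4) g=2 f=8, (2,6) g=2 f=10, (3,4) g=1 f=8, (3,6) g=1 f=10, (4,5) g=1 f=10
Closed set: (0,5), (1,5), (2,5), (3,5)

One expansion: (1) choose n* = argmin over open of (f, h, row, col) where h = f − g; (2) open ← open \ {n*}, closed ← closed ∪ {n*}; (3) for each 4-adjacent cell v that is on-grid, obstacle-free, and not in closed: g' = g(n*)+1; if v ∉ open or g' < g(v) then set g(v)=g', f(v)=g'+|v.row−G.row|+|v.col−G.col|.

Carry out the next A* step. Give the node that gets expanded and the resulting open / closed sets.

step 1: expand (0,4) (f=8, h=4) → closed; open now [(0,6) g=4 f=10, (1,4) g=3 f=8, (2,4) g=2 f=8, (2,6) g=2 f=10, (3,4) g=1 f=8, (3,6) g=1 f=10, (4,5) g=1 f=10]

expanded=(0,4); open=[(0,6) g=4 f=10, (1,4) g=3 f=8, (2,4) g=2 f=8, (2,6) g=2 f=10, (3,4) g=1 f=8, (3,6) g=1 f=10, (4,5) g=1 f=10]; closed=[(0,4), (0,5), (1,5), (2,5), (3,5)]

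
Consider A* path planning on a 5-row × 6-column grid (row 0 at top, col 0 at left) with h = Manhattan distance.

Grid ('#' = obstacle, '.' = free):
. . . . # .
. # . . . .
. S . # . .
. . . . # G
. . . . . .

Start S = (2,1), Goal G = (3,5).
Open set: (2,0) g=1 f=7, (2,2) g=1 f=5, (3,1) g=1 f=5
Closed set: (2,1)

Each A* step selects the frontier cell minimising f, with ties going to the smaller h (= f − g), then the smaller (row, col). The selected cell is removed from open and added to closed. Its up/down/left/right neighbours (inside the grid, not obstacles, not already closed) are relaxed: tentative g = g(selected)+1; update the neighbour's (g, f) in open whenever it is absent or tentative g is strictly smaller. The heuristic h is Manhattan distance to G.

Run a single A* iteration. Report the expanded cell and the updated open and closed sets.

step 1: expand (2,2) (f=5, h=4) → closed; open now [(1,2) g=2 f=7, (2,0) g=1 f=7, (3,1) g=1 f=5, (3,2) g=2 f=5]

expanded=(2,2); open=[(1,2) g=2 f=7, (2,0) g=1 f=7, (3,1) g=1 f=5, (3,2) g=2 f=5]; closed=[(2,1), (2,2)]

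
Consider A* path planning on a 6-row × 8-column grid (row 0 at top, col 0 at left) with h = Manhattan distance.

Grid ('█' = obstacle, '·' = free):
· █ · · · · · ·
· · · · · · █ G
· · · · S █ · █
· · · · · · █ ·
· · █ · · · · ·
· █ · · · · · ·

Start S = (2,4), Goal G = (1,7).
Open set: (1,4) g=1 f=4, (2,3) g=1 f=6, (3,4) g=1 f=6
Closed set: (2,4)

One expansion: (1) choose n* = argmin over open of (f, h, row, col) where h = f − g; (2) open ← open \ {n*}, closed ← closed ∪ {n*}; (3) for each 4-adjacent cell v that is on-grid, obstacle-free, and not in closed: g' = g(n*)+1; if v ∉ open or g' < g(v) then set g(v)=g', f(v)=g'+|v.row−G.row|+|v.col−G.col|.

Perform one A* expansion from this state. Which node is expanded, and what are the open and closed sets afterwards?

step 1: expand (1,4) (f=4, h=3) → closed; open now [(0,4) g=2 f=6, (1,3) g=2 f=6, (1,5) g=2 f=4, (2,3) g=1 f=6, (3,4) g=1 f=6]

expanded=(1,4); open=[(0,4) g=2 f=6, (1,3) g=2 f=6, (1,5) g=2 f=4, (2,3) g=1 f=6, (3,4) g=1 f=6]; closed=[(1,4), (2,4)]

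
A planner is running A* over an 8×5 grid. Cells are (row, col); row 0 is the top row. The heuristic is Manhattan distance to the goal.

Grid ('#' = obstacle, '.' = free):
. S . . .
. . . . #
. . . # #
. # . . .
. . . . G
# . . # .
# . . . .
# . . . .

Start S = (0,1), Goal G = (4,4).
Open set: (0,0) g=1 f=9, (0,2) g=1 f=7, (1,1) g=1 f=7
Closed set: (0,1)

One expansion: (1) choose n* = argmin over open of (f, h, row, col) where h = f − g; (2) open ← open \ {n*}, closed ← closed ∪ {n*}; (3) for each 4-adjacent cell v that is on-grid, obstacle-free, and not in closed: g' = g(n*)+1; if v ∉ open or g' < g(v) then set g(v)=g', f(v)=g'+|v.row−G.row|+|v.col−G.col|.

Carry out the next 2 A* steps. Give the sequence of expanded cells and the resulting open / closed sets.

order=[(0,2) → (0,3)]; open=[(0,0) g=1 f=9, (0,4) g=3 f=7, (1,1) g=1 f=7, (1,2) g=2 f=7, (1,3) g=3 f=7]; closed=[(0,1), (0,2), (0,3)]

step 1: expand (0,2) (f=7, h=6) → closed; open now [(0,0) g=1 f=9, (0,3) g=2 f=7, (1,1) g=1 f=7, (1,2) g=2 f=7]
step 2: expand (0,3) (f=7, h=5) → closed; open now [(0,0) g=1 f=9, (0,4) g=3 f=7, (1,1) g=1 f=7, (1,2) g=2 f=7, (1,3) g=3 f=7]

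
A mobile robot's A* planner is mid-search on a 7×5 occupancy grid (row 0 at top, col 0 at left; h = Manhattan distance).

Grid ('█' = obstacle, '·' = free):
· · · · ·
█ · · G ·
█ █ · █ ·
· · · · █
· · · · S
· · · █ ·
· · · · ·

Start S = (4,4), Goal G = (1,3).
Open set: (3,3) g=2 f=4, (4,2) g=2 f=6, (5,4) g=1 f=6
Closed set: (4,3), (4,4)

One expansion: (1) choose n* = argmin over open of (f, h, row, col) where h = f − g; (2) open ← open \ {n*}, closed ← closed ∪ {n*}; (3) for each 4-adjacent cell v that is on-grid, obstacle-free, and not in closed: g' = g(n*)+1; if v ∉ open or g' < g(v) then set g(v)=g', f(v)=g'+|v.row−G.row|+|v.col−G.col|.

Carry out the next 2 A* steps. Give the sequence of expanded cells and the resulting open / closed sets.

step 1: expand (3,3) (f=4, h=2) → closed; open now [(3,2) g=3 f=6, (4,2) g=2 f=6, (5,4) g=1 f=6]
step 2: expand (3,2) (f=6, h=3) → closed; open now [(2,2) g=4 f=6, (3,1) g=4 f=8, (4,2) g=2 f=6, (5,4) g=1 f=6]

order=[(3,3) → (3,2)]; open=[(2,2) g=4 f=6, (3,1) g=4 f=8, (4,2) g=2 f=6, (5,4) g=1 f=6]; closed=[(3,2), (3,3), (4,3), (4,4)]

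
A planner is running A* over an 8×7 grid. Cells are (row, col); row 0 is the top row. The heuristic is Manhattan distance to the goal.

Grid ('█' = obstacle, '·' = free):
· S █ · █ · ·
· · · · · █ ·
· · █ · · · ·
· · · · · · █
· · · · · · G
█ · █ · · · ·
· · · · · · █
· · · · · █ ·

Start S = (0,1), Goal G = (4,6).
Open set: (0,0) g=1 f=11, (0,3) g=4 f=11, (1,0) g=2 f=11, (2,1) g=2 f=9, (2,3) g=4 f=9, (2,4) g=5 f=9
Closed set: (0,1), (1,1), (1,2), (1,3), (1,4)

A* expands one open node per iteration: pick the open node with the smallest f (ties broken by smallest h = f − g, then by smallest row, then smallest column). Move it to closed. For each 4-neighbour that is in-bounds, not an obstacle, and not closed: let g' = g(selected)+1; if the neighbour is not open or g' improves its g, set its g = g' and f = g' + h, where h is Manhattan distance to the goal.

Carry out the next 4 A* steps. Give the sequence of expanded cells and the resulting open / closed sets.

step 1: expand (2,4) (f=9, h=4) → closed; open now [(0,0) g=1 f=11, (0,3) g=4 f=11, (1,0) g=2 f=11, (2,1) g=2 f=9, (2,3) g=4 f=9, (2,5) g=6 f=9, (3,4) g=6 f=9]
step 2: expand (2,5) (f=9, h=3) → closed; open now [(0,0) g=1 f=11, (0,3) g=4 f=11, (1,0) g=2 f=11, (2,1) g=2 f=9, (2,3) g=4 f=9, (2,6) g=7 f=9, (3,4) g=6 f=9, (3,5) g=7 f=9]
step 3: expand (2,6) (f=9, h=2) → closed; open now [(0,0) g=1 f=11, (0,3) g=4 f=11, (1,0) g=2 f=11, (1,6) g=8 f=11, (2,1) g=2 f=9, (2,3) g=4 f=9, (3,4) g=6 f=9, (3,5) g=7 f=9]
step 4: expand (3,5) (f=9, h=2) → closed; open now [(0,0) g=1 f=11, (0,3) g=4 f=11, (1,0) g=2 f=11, (1,6) g=8 f=11, (2,1) g=2 f=9, (2,3) g=4 f=9, (3,4) g=6 f=9, (4,5) g=8 f=9]

order=[(2,4) → (2,5) → (2,6) → (3,5)]; open=[(0,0) g=1 f=11, (0,3) g=4 f=11, (1,0) g=2 f=11, (1,6) g=8 f=11, (2,1) g=2 f=9, (2,3) g=4 f=9, (3,4) g=6 f=9, (4,5) g=8 f=9]; closed=[(0,1), (1,1), (1,2), (1,3), (1,4), (2,4), (2,5), (2,6), (3,5)]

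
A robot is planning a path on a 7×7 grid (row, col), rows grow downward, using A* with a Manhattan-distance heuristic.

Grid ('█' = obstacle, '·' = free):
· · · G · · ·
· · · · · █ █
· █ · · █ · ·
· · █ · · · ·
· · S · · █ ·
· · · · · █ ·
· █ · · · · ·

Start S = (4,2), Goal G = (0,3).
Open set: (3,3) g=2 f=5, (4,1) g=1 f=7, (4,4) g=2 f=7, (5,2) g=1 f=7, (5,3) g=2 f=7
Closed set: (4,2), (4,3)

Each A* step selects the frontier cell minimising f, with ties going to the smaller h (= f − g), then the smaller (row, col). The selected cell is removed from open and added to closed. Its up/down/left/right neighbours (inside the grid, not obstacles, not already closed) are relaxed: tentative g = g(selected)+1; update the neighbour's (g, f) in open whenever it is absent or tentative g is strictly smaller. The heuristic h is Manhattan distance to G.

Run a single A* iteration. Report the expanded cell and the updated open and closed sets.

step 1: expand (3,3) (f=5, h=3) → closed; open now [(2,3) g=3 f=5, (3,4) g=3 f=7, (4,1) g=1 f=7, (4,4) g=2 f=7, (5,2) g=1 f=7, (5,3) g=2 f=7]

expanded=(3,3); open=[(2,3) g=3 f=5, (3,4) g=3 f=7, (4,1) g=1 f=7, (4,4) g=2 f=7, (5,2) g=1 f=7, (5,3) g=2 f=7]; closed=[(3,3), (4,2), (4,3)]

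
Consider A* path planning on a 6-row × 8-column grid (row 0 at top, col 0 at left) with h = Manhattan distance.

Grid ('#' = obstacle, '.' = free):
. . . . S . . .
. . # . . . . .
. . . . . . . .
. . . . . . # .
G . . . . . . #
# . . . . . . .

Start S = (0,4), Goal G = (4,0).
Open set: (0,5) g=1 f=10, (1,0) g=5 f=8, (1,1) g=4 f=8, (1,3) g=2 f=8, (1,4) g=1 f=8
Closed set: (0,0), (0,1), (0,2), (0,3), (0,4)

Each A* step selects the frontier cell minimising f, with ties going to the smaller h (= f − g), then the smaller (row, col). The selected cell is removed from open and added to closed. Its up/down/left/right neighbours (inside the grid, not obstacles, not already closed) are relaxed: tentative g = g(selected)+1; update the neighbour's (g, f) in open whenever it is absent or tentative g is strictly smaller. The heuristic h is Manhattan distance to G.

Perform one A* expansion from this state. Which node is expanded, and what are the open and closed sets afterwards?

expanded=(1,0); open=[(0,5) g=1 f=10, (1,1) g=4 f=8, (1,3) g=2 f=8, (1,4) g=1 f=8, (2,0) g=6 f=8]; closed=[(0,0), (0,1), (0,2), (0,3), (0,4), (1,0)]

step 1: expand (1,0) (f=8, h=3) → closed; open now [(0,5) g=1 f=10, (1,1) g=4 f=8, (1,3) g=2 f=8, (1,4) g=1 f=8, (2,0) g=6 f=8]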